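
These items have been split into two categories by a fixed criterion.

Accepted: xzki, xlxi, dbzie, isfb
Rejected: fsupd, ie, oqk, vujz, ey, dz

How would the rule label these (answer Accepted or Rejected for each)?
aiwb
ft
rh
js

Accepted, Rejected, Rejected, Rejected

The distinguishing property — length ≥ 3 AND contains 'i' — holds for all the 'Accepted' cases and none of the 'Rejected' cases.
aiwb: Accepted (length 4, has 'i').
ft: Rejected (length 2, no 'i').
rh: Rejected (length 2, no 'i').
js: Rejected (length 2, no 'i').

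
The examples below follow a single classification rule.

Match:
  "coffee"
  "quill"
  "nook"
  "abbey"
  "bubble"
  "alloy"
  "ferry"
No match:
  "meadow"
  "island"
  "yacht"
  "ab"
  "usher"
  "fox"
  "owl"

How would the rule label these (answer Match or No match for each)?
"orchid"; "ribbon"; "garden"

The common property of the 'Match' items is: has a double letter. No 'No match' item has it.

No match, Match, No match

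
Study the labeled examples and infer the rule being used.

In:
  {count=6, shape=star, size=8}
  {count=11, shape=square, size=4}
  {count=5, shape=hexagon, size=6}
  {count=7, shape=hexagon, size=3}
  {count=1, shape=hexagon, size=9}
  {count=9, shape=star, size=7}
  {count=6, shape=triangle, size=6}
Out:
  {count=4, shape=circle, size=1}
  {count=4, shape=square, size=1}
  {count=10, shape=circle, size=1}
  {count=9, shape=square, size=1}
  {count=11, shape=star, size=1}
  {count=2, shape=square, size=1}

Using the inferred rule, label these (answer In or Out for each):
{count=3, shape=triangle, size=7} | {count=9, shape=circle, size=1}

All 'In' examples share one property — size ≥ 3 — and every 'Out' example lacks it.
{count=3, shape=triangle, size=7}: In (size = 7).
{count=9, shape=circle, size=1}: Out (size = 1).

In, Out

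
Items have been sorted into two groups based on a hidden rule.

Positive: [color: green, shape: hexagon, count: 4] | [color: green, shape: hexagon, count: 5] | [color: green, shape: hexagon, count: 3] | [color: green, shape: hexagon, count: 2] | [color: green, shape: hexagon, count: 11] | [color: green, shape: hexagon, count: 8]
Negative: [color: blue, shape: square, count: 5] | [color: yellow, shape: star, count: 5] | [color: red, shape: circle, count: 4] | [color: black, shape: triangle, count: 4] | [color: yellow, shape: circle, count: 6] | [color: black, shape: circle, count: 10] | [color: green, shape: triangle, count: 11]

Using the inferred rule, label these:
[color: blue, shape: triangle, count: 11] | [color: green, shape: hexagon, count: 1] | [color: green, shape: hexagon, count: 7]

'Positive' ⟺ shape is hexagon.

Negative, Positive, Positive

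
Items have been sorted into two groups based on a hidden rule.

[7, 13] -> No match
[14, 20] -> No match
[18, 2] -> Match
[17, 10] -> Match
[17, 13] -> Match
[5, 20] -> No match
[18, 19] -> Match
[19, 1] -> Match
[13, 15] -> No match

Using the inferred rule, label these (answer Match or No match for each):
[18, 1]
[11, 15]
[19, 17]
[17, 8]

The simplest hypothesis consistent with all the labels is: first ≥ 15.
[18, 1]: Match (first 18). [11, 15]: No match (first 11). [19, 17]: Match (first 19). [17, 8]: Match (first 17).

Match, No match, Match, Match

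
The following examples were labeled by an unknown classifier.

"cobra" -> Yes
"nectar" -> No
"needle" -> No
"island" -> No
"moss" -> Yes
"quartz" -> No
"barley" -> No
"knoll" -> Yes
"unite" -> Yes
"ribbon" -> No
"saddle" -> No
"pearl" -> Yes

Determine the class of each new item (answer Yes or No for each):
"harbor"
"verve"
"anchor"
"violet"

No, Yes, No, No

One predicate separates the groups cleanly: length ≤ 5.
"harbor" → length 6 → No.
"verve" → length 5 → Yes.
"anchor" → length 6 → No.
"violet" → length 6 → No.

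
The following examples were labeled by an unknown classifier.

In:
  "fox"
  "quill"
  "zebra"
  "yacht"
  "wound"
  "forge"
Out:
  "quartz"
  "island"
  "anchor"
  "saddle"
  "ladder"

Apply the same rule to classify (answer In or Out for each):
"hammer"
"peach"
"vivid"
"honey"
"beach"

Out, In, In, In, In

'In' ⟺ odd length.
"hammer": length 6 — does not satisfy this, so Out.
"peach": length 5 — has this property, so In.
"vivid": length 5 — has this property, so In.
"honey": length 5 — has this property, so In.
"beach": length 5 — has this property, so In.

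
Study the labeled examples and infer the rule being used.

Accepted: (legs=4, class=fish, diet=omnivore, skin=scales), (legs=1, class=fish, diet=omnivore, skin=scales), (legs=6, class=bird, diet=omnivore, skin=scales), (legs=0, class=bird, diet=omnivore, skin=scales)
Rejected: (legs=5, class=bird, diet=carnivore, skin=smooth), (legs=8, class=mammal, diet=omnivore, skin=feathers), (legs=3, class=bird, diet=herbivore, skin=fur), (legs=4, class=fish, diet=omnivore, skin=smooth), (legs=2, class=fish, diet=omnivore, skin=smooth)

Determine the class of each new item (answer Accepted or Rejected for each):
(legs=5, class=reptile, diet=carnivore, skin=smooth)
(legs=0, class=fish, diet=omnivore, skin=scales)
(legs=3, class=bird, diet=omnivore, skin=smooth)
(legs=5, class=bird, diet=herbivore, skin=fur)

Rule: skin is scales. This holds for each 'Accepted' example and fails for each 'Rejected' one.

Rejected, Accepted, Rejected, Rejected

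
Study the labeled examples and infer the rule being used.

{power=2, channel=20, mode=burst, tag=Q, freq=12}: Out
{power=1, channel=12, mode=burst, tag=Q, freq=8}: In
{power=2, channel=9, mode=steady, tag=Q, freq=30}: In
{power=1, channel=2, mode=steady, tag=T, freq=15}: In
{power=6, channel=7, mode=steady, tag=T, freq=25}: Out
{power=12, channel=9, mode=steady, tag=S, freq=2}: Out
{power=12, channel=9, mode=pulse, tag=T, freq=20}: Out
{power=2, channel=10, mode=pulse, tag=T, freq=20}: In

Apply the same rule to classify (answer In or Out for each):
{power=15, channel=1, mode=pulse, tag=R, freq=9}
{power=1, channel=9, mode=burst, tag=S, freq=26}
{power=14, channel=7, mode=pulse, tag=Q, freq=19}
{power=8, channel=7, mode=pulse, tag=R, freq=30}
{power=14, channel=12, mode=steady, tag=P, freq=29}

Out, In, Out, Out, Out

The classifier is using: channel ≤ 12 AND power ≤ 2.
{power=15, channel=1, mode=pulse, tag=R, freq=9} → channel = 1, power = 15 → Out.
{power=1, channel=9, mode=burst, tag=S, freq=26} → channel = 9, power = 1 → In.
{power=14, channel=7, mode=pulse, tag=Q, freq=19} → channel = 7, power = 14 → Out.
{power=8, channel=7, mode=pulse, tag=R, freq=30} → channel = 7, power = 8 → Out.
{power=14, channel=12, mode=steady, tag=P, freq=29} → channel = 12, power = 14 → Out.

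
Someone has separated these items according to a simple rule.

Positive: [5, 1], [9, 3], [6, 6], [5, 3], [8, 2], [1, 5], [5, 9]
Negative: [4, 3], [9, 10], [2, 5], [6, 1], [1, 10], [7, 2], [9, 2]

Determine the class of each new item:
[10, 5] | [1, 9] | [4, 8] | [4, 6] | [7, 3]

The common property of the 'Positive' items is: sum is even. No 'Negative' item has it.
[10, 5]: 10+5 = 15 — lacks this property, so Negative. [1, 9]: 1+9 = 10 — checks out, so Positive. [4, 8]: 4+8 = 12 — checks out, so Positive. [4, 6]: 4+6 = 10 — checks out, so Positive. [7, 3]: 7+3 = 10 — checks out, so Positive.

Negative, Positive, Positive, Positive, Positive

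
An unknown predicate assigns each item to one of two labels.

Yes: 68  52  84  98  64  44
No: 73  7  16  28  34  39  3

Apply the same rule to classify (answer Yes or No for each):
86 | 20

Yes, No

The distinguishing property — even AND at least 39 — holds for all the 'Yes' cases and none of the 'No' cases.
86: 86 is even, 86 ≥ 39, qualifies → Yes.
20: 20 is even, 20 < 39, fails this test → No.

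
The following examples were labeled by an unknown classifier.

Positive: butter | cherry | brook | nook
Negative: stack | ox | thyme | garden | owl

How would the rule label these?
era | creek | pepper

Rule: has a double letter. This holds for each 'Positive' example and fails for each 'Negative' one.
era: no doubled letter — fails the rule, so Negative.
creek: 'ee' doubled — passes, so Positive.
pepper: 'pp' doubled — passes, so Positive.

Negative, Positive, Positive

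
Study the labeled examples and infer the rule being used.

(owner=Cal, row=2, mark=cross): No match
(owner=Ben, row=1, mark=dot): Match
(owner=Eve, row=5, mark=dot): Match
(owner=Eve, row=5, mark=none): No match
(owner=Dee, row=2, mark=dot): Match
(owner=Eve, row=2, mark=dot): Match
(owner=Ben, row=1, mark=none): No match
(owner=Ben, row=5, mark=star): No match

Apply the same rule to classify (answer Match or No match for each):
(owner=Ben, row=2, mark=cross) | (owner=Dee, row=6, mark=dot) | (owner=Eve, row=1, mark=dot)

The classifier is using: mark is dot.
(owner=Ben, row=2, mark=cross): mark is cross — does not fit, so No match.
(owner=Dee, row=6, mark=dot): mark is dot — qualifies, so Match.
(owner=Eve, row=1, mark=dot): mark is dot — qualifies, so Match.

No match, Match, Match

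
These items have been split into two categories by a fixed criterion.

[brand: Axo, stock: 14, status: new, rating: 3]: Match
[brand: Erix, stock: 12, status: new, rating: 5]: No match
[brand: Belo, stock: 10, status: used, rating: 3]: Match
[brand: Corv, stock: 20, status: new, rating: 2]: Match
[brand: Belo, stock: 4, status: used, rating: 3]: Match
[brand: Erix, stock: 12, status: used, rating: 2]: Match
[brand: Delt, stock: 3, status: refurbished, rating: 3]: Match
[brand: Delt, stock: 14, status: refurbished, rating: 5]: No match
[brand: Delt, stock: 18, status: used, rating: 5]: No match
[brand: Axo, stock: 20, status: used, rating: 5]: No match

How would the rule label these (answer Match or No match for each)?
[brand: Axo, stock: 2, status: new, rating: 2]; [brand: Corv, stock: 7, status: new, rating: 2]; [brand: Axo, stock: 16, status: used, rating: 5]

Every 'Match' example satisfies: rating ≤ 3. None of the 'No match' examples do.
Match: [brand: Axo, stock: 2, status: new, rating: 2], since rating = 2. Match: [brand: Corv, stock: 7, status: new, rating: 2], since rating = 2. No match: [brand: Axo, stock: 16, status: used, rating: 5], since rating = 5.

Match, Match, No match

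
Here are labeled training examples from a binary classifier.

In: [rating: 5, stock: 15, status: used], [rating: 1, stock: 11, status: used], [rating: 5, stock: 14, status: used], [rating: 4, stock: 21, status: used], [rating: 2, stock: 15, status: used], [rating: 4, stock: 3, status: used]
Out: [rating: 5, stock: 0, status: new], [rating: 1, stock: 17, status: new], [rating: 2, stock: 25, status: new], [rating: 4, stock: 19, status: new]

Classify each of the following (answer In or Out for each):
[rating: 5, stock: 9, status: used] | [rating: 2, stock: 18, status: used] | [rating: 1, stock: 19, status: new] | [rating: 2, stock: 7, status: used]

In, In, Out, In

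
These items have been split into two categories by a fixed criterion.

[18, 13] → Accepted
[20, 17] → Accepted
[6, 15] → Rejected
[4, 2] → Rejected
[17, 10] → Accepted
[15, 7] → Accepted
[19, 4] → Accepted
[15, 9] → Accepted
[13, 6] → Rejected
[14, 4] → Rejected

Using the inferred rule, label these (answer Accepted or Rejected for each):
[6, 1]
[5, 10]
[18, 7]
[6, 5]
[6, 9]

A rule that fits every label: sum ≥ 22 — true of each 'Accepted' example, false of each 'Rejected' one.
[6, 1]: 6+1 = 7, lacks this property → Rejected.
[5, 10]: 5+10 = 15, lacks this property → Rejected.
[18, 7]: 18+7 = 25, checks out → Accepted.
[6, 5]: 6+5 = 11, lacks this property → Rejected.
[6, 9]: 6+9 = 15, lacks this property → Rejected.

Rejected, Rejected, Accepted, Rejected, Rejected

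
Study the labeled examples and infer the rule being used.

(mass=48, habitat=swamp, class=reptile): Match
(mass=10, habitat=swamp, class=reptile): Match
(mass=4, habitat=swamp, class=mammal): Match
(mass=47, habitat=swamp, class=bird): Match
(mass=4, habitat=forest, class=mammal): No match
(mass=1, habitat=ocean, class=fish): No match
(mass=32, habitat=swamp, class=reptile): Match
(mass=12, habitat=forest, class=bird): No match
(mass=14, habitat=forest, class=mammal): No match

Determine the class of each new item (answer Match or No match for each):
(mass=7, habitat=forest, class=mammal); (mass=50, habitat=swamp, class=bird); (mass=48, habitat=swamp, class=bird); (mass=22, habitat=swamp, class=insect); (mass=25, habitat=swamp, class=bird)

Looking at the examples, the only property every 'Match' case has and every 'No match' case lacks is: habitat is swamp.
No match: (mass=7, habitat=forest, class=mammal), since habitat is forest. Match: (mass=50, habitat=swamp, class=bird), since habitat is swamp. Match: (mass=48, habitat=swamp, class=bird), since habitat is swamp. Match: (mass=22, habitat=swamp, class=insect), since habitat is swamp. Match: (mass=25, habitat=swamp, class=bird), since habitat is swamp.

No match, Match, Match, Match, Match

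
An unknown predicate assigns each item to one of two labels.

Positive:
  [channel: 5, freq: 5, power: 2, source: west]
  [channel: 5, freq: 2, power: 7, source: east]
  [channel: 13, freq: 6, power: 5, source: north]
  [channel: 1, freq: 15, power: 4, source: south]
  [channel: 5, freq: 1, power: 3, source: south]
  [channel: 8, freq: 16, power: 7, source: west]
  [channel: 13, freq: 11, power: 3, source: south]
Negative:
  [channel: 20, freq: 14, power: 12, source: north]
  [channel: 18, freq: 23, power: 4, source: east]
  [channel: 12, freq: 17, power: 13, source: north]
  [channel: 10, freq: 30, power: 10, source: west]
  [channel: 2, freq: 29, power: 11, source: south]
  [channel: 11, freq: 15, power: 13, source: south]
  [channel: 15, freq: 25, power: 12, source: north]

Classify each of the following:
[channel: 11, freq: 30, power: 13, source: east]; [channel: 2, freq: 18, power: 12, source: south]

A rule that fits every label: freq ≤ 16 AND power ≤ 7 — true of each 'Positive' example, false of each 'Negative' one.
[channel: 11, freq: 30, power: 13, source: east] → freq = 30, power = 13 → Negative.
[channel: 2, freq: 18, power: 12, source: south] → freq = 18, power = 12 → Negative.

Negative, Negative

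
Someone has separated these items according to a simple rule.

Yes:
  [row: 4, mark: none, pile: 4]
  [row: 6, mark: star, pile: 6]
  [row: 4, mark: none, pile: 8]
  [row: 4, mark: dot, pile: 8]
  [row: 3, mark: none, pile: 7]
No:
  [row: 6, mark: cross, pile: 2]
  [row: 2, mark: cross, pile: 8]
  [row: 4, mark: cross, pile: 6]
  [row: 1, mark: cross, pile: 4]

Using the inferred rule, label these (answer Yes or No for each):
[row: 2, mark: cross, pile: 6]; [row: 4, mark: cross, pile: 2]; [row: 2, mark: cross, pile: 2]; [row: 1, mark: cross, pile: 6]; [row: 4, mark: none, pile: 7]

Comparing the two groups points to one rule — mark is not cross.
[row: 2, mark: cross, pile: 6] → mark is cross → No.
[row: 4, mark: cross, pile: 2] → mark is cross → No.
[row: 2, mark: cross, pile: 2] → mark is cross → No.
[row: 1, mark: cross, pile: 6] → mark is cross → No.
[row: 4, mark: none, pile: 7] → mark is none → Yes.

No, No, No, No, Yes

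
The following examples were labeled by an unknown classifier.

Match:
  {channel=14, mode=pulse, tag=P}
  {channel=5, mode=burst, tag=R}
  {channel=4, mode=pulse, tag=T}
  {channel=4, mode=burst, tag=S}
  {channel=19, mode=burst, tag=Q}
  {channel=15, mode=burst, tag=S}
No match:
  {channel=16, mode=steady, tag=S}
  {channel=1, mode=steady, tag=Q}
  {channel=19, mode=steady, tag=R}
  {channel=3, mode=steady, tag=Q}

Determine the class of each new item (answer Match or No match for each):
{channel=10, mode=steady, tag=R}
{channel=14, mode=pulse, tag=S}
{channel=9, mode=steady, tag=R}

No match, Match, No match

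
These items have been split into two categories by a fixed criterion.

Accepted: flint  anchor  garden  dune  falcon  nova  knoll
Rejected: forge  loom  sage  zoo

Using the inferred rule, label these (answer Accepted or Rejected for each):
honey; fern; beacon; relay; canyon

All 'Accepted' examples share one property — contains 'n' — and every 'Rejected' example lacks it.
honey → has 'n' → Accepted. fern → has 'n' → Accepted. beacon → has 'n' → Accepted. relay → no 'n' → Rejected. canyon → has 'n' → Accepted.

Accepted, Accepted, Accepted, Rejected, Accepted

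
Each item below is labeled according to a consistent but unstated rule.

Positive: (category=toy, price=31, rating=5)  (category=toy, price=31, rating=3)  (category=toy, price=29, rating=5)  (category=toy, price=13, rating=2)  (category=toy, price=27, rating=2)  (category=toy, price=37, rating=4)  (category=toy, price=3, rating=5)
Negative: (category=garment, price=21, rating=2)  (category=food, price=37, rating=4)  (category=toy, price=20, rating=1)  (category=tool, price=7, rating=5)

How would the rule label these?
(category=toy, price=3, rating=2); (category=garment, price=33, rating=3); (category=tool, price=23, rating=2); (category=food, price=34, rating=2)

The classifier is using: category is toy AND rating ≥ 2.

Positive, Negative, Negative, Negative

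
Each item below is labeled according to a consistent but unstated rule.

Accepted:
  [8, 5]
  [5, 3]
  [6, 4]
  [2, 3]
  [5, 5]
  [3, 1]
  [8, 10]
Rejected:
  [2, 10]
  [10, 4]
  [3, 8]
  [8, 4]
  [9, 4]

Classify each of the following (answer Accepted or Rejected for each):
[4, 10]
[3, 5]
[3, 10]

A rule that fits every label: |first − second| ≤ 3 — true of each 'Accepted' example, false of each 'Rejected' one.
[4, 10]: |4−10| = 6, doesn't qualify → Rejected. [3, 5]: |3−5| = 2, satisfies this → Accepted. [3, 10]: |3−10| = 7, doesn't qualify → Rejected.

Rejected, Accepted, Rejected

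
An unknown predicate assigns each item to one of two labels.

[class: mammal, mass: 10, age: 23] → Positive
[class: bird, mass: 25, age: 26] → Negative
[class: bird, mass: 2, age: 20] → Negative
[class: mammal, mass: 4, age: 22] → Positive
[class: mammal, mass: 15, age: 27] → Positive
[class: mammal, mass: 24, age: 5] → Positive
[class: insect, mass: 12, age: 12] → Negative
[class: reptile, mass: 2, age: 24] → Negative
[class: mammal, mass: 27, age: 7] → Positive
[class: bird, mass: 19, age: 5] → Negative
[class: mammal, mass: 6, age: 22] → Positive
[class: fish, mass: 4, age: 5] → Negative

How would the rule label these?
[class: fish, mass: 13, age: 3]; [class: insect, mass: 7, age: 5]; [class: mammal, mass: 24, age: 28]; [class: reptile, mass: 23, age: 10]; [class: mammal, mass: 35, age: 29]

Negative, Negative, Positive, Negative, Positive

A rule that fits every label: class is mammal — true of each 'Positive' example, false of each 'Negative' one.
[class: fish, mass: 13, age: 3]: class is fish — does not satisfy this, so Negative.
[class: insect, mass: 7, age: 5]: class is insect — does not satisfy this, so Negative.
[class: mammal, mass: 24, age: 28]: class is mammal — fits, so Positive.
[class: reptile, mass: 23, age: 10]: class is reptile — does not satisfy this, so Negative.
[class: mammal, mass: 35, age: 29]: class is mammal — fits, so Positive.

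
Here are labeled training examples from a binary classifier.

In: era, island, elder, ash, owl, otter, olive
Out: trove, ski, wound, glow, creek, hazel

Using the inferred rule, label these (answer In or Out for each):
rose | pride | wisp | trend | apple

Out, Out, Out, Out, In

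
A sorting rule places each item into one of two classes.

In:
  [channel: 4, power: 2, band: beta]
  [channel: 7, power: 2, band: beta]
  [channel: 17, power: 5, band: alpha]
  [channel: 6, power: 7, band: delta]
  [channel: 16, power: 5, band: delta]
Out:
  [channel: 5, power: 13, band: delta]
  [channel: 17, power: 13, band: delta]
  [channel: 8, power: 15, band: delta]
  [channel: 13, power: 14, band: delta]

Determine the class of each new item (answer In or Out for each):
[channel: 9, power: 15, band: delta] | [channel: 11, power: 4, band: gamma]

Out, In

One predicate separates the groups cleanly: power ≤ 7.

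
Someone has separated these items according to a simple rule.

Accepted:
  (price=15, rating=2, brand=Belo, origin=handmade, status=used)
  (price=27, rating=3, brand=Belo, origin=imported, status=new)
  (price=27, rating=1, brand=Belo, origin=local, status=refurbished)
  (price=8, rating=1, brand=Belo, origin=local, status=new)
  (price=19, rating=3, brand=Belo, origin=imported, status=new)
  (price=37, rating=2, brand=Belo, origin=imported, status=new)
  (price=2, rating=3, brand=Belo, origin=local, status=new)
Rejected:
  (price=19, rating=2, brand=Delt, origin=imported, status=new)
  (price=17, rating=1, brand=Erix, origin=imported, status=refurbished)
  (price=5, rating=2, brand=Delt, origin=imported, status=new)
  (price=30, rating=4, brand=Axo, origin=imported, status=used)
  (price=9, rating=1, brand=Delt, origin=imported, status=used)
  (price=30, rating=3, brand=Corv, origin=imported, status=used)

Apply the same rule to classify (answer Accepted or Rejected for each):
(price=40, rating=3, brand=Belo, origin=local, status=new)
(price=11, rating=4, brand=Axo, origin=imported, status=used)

The rule appears to be: brand is Belo.
(price=40, rating=3, brand=Belo, origin=local, status=new) — brand is Belo, hence Accepted. (price=11, rating=4, brand=Axo, origin=imported, status=used) — brand is Axo, hence Rejected.

Accepted, Rejected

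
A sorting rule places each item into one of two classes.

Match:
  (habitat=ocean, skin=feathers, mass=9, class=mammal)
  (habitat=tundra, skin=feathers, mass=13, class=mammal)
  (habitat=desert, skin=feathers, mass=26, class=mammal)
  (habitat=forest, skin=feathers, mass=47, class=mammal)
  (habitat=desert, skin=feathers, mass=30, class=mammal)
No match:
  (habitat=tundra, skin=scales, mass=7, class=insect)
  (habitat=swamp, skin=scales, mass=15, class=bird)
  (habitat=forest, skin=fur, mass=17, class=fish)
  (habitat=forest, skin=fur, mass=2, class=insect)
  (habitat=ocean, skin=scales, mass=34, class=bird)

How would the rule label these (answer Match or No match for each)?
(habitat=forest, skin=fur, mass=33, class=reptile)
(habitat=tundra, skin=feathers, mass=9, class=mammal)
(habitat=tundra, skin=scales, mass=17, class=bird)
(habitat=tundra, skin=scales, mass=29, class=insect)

Rule: class is mammal. This holds for each 'Match' example and fails for each 'No match' one.
(habitat=forest, skin=fur, mass=33, class=reptile) — class is reptile, hence No match. (habitat=tundra, skin=feathers, mass=9, class=mammal) — class is mammal, hence Match. (habitat=tundra, skin=scales, mass=17, class=bird) — class is bird, hence No match. (habitat=tundra, skin=scales, mass=29, class=insect) — class is insect, hence No match.

No match, Match, No match, No match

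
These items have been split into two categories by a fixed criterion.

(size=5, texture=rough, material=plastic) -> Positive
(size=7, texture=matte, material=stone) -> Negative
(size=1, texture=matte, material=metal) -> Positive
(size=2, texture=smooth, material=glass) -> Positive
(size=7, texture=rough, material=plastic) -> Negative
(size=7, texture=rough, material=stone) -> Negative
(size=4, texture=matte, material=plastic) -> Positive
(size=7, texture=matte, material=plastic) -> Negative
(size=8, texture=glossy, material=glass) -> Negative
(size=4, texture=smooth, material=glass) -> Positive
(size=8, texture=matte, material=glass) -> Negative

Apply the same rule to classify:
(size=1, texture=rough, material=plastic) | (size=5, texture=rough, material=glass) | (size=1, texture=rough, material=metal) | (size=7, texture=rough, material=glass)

Positive, Positive, Positive, Negative

A rule that fits every label: size ≤ 5 — true of each 'Positive' example, false of each 'Negative' one.
Positive: (size=1, texture=rough, material=plastic), since size = 1. Positive: (size=5, texture=rough, material=glass), since size = 5. Positive: (size=1, texture=rough, material=metal), since size = 1. Negative: (size=7, texture=rough, material=glass), since size = 7.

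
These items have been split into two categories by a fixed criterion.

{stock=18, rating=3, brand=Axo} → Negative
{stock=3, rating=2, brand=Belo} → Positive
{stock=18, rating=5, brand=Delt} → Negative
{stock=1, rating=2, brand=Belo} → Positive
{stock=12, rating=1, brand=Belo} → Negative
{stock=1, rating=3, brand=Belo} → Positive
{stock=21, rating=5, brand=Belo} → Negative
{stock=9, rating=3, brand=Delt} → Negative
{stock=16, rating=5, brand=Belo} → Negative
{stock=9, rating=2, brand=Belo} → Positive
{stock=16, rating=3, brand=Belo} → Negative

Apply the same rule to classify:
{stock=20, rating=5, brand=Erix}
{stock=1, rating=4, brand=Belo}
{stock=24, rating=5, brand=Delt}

Negative, Positive, Negative

The distinguishing property — brand is Belo AND stock ≤ 9 — holds for all the 'Positive' cases and none of the 'Negative' cases.
Negative: {stock=20, rating=5, brand=Erix}, since brand is Erix, stock = 20. Positive: {stock=1, rating=4, brand=Belo}, since brand is Belo, stock = 1. Negative: {stock=24, rating=5, brand=Delt}, since brand is Delt, stock = 24.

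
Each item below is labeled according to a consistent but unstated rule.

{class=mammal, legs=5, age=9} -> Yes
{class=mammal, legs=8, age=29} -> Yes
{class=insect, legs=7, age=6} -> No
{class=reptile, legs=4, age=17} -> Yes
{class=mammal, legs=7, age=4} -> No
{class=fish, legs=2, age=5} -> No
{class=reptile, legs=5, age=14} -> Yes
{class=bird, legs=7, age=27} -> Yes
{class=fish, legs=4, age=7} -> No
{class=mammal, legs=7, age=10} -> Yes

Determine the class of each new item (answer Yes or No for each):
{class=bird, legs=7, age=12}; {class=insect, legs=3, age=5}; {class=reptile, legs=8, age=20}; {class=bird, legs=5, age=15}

Yes, No, Yes, Yes

The distinguishing property — age ≥ 9 — holds for all the 'Yes' cases and none of the 'No' cases.
{class=bird, legs=7, age=12}: Yes (age = 12). {class=insect, legs=3, age=5}: No (age = 5). {class=reptile, legs=8, age=20}: Yes (age = 20). {class=bird, legs=5, age=15}: Yes (age = 15).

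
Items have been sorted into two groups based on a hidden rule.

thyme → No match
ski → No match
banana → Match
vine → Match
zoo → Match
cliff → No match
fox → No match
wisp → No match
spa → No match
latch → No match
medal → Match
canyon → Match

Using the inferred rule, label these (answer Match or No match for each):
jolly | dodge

No match, Match

The common property of the 'Match' items is: has ≥ 2 vowels. No 'No match' item has it.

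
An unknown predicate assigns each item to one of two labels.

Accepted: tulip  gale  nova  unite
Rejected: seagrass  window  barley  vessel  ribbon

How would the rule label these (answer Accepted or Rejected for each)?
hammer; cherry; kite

The rule appears to be: length ≤ 5.
hammer: length 6, does not fit → Rejected. cherry: length 6, does not fit → Rejected. kite: length 4, matches → Accepted.

Rejected, Rejected, Accepted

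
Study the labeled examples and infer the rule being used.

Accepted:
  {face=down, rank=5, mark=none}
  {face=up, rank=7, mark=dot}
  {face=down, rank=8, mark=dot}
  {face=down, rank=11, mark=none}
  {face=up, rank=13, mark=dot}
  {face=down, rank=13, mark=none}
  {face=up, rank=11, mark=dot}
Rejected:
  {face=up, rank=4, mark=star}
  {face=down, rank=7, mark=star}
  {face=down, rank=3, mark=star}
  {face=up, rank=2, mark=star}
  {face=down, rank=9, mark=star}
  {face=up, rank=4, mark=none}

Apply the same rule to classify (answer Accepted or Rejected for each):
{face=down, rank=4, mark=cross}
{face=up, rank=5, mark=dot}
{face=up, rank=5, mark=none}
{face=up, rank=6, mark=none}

Rejected, Accepted, Accepted, Accepted

'Accepted' ⟺ mark is not star AND rank ≥ 5.
Rejected: {face=down, rank=4, mark=cross}, since mark is cross, rank = 4.
Accepted: {face=up, rank=5, mark=dot}, since mark is dot, rank = 5.
Accepted: {face=up, rank=5, mark=none}, since mark is none, rank = 5.
Accepted: {face=up, rank=6, mark=none}, since mark is none, rank = 6.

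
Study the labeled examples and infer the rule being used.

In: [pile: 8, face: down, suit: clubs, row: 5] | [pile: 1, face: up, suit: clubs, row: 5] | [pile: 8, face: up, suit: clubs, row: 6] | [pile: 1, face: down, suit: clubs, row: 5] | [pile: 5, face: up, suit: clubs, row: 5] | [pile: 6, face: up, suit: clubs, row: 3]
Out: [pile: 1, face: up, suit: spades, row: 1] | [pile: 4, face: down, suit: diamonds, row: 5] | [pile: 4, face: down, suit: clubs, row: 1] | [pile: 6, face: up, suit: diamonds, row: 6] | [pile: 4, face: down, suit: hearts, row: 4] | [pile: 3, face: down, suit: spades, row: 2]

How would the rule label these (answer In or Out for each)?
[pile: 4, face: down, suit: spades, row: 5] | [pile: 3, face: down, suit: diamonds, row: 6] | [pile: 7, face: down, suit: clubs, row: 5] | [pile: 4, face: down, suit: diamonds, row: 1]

Every 'In' example satisfies: suit is clubs AND row ≥ 2. None of the 'Out' examples do.

Out, Out, In, Out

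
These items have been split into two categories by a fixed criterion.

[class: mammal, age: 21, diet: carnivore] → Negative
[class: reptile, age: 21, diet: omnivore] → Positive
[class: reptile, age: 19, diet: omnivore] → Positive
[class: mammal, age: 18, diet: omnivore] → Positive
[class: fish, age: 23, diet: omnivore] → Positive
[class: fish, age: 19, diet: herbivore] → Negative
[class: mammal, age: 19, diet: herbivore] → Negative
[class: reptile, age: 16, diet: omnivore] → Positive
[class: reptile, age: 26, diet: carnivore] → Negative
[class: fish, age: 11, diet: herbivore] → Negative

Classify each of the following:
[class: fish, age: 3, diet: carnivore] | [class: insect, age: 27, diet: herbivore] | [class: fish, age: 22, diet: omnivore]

A rule that fits every label: diet is omnivore — true of each 'Positive' example, false of each 'Negative' one.
[class: fish, age: 3, diet: carnivore]: diet is carnivore — does not fit, so Negative. [class: insect, age: 27, diet: herbivore]: diet is herbivore — does not fit, so Negative. [class: fish, age: 22, diet: omnivore]: diet is omnivore — passes, so Positive.

Negative, Negative, Positive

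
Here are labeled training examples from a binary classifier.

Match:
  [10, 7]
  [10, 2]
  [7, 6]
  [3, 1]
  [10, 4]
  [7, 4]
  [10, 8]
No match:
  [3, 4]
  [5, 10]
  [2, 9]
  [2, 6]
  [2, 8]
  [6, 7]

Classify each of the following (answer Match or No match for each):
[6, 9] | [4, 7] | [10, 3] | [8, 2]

The distinguishing property — first > second — holds for all the 'Match' cases and none of the 'No match' cases.

No match, No match, Match, Match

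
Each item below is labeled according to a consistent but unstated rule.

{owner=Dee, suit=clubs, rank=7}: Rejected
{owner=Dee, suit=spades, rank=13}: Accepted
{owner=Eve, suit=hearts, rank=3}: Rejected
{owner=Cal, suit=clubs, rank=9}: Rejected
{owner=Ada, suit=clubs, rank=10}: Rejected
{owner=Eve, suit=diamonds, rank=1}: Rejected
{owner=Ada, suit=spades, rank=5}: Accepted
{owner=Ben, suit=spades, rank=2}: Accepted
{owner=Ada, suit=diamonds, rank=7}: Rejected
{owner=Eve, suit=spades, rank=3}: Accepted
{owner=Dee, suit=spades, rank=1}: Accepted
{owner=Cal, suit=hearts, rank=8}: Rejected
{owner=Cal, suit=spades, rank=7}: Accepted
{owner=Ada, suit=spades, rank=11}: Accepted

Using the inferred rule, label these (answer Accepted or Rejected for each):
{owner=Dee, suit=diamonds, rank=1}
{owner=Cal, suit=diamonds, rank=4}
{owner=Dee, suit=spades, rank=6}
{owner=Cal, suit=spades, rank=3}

Rejected, Rejected, Accepted, Accepted

'Accepted' ⟺ suit is spades.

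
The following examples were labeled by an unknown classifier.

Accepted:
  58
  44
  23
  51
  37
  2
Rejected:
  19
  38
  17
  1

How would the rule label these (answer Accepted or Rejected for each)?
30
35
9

Every 'Accepted' example satisfies: ≡ 2 (mod 7). None of the 'Rejected' examples do.

Accepted, Rejected, Accepted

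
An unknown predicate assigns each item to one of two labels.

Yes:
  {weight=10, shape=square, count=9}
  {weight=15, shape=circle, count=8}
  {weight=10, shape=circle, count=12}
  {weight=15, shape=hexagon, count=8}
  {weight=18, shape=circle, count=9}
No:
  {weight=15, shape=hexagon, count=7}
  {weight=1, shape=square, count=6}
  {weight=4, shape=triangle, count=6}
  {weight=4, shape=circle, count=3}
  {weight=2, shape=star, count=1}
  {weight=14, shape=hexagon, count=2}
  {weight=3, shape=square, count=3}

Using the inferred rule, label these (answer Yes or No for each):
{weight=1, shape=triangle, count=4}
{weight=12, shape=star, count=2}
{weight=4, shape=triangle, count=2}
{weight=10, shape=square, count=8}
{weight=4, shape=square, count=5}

No, No, No, Yes, No

All 'Yes' examples share one property — count ≥ 8 — and every 'No' example lacks it.
{weight=1, shape=triangle, count=4}: count = 4 — doesn't qualify, so No. {weight=12, shape=star, count=2}: count = 2 — doesn't qualify, so No. {weight=4, shape=triangle, count=2}: count = 2 — doesn't qualify, so No. {weight=10, shape=square, count=8}: count = 8 — qualifies, so Yes. {weight=4, shape=square, count=5}: count = 5 — doesn't qualify, so No.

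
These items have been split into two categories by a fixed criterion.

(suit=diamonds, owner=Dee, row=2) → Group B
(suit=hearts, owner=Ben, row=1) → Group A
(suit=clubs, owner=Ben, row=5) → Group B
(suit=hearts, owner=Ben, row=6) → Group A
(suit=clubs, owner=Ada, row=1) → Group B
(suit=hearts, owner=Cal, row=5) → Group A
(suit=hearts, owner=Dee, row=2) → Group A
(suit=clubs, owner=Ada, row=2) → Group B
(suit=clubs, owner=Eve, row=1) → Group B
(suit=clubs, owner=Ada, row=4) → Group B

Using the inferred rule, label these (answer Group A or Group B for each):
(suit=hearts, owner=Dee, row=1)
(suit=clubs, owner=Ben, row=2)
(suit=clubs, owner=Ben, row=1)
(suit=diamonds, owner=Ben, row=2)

Group A, Group B, Group B, Group B

The rule appears to be: suit is hearts.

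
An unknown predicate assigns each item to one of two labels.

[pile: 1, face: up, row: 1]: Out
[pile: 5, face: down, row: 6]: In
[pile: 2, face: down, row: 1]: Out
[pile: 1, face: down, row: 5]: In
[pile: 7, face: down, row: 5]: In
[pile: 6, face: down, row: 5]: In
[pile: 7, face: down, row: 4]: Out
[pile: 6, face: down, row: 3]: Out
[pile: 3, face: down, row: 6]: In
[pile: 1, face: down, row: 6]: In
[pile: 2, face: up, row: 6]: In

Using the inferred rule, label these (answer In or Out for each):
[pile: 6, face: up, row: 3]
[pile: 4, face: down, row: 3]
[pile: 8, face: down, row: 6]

Out, Out, In

One predicate separates the groups cleanly: row ≥ 5.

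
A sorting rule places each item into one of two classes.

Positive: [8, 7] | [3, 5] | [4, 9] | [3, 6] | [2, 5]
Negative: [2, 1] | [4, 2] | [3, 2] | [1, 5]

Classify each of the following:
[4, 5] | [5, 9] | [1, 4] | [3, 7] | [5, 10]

Positive, Positive, Negative, Positive, Positive

The rule appears to be: sum ≥ 7.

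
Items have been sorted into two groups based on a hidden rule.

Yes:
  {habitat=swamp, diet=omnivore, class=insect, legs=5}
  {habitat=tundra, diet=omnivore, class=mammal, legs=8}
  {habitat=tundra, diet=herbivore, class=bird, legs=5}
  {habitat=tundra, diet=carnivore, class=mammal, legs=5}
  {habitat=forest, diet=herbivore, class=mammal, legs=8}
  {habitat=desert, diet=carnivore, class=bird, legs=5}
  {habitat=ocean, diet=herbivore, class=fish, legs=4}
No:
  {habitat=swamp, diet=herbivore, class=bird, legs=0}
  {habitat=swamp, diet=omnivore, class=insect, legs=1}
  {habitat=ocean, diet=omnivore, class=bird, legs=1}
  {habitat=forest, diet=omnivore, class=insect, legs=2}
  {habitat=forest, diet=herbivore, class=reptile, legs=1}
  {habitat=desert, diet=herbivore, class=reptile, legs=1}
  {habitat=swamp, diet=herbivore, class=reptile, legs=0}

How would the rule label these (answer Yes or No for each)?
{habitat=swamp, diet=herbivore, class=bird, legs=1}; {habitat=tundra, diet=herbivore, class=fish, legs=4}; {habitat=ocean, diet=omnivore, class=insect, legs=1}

No, Yes, No

All 'Yes' examples share one property — legs ≥ 4 — and every 'No' example lacks it.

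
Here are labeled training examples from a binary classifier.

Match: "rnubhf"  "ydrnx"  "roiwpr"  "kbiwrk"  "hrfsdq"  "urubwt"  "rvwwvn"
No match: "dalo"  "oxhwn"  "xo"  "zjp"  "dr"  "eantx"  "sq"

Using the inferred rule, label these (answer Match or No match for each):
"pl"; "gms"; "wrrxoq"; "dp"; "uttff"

No match, No match, Match, No match, No match

The rule appears to be: length ≥ 3 AND contains 'r'.
No match: "pl", since length 2, no 'r'. No match: "gms", since length 3, no 'r'. Match: "wrrxoq", since length 6, has 'r'. No match: "dp", since length 2, no 'r'. No match: "uttff", since length 5, no 'r'.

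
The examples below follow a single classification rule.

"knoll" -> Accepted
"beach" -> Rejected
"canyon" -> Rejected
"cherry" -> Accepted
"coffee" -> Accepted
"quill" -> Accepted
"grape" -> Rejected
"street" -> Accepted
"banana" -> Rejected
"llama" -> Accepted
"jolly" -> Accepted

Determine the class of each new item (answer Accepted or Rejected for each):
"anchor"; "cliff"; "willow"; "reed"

Rejected, Accepted, Accepted, Accepted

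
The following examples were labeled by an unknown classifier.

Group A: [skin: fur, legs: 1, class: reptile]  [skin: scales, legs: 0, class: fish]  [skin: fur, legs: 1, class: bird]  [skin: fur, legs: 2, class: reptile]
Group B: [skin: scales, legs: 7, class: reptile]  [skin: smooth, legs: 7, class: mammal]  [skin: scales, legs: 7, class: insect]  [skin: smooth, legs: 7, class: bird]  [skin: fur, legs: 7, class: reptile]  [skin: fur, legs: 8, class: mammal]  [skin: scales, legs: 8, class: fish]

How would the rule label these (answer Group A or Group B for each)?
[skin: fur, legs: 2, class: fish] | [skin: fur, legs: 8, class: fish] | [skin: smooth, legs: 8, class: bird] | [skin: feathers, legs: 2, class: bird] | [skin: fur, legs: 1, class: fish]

Group A, Group B, Group B, Group A, Group A

The classifier is using: legs ≤ 2.
[skin: fur, legs: 2, class: fish]: legs = 2 — passes, so Group A.
[skin: fur, legs: 8, class: fish]: legs = 8 — does not satisfy this, so Group B.
[skin: smooth, legs: 8, class: bird]: legs = 8 — does not satisfy this, so Group B.
[skin: feathers, legs: 2, class: bird]: legs = 2 — passes, so Group A.
[skin: fur, legs: 1, class: fish]: legs = 1 — passes, so Group A.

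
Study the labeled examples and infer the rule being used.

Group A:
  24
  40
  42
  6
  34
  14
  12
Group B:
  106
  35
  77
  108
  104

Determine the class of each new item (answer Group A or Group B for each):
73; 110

The simplest hypothesis consistent with all the labels is: even AND at most 42.
73 — 73 is odd, 73 > 42, hence Group B. 110 — 110 is even, 110 > 42, hence Group B.

Group B, Group B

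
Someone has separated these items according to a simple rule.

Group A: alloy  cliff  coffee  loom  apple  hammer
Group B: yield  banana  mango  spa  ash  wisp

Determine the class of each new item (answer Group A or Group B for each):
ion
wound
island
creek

Group B, Group B, Group B, Group A

'Group A' ⟺ has a double letter.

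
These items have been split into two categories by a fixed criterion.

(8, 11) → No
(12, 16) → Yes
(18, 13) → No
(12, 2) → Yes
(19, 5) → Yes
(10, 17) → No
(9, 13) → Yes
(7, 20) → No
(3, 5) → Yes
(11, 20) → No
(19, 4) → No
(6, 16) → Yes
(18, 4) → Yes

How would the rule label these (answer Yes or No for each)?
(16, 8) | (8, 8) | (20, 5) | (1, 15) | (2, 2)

Yes, Yes, No, Yes, Yes

Every 'Yes' example satisfies: sum is even. None of the 'No' examples do.
(16, 8): 16+8 = 24 — satisfies this, so Yes. (8, 8): 8+8 = 16 — satisfies this, so Yes. (20, 5): 20+5 = 25 — fails the rule, so No. (1, 15): 1+15 = 16 — satisfies this, so Yes. (2, 2): 2+2 = 4 — satisfies this, so Yes.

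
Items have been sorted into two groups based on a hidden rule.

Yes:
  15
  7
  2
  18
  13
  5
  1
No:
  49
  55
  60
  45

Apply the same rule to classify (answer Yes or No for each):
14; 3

Yes, Yes

The rule appears to be: at most 18.
14 → 14 ≤ 18 → Yes. 3 → 3 ≤ 18 → Yes.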